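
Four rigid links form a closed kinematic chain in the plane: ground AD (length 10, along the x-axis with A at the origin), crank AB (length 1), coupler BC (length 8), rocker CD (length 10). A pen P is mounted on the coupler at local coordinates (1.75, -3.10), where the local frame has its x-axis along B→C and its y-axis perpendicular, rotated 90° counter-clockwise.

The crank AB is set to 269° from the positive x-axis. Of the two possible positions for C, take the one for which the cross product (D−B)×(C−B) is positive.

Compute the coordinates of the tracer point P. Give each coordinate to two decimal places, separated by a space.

3.47 -0.31

A=(0,0), D=(10.00,0)
B = A + 1.00·(cos269°, sin269°) = (-0.0175, -0.9998)
|BD| = 10.0672
circle(B,8.00) ∩ circle(D,10.00): a=3.2456, h=7.3120
  candidates: C₊=(2.4859,6.5984) cross=73.612; C₋=(3.9383,-7.9534) cross=-73.612
  mode + wants cross > 0 → take C=(2.4859,6.5984) (cross=73.612)
ex = (C−B)/|BC| = (0.3129,0.9498); ey = (-0.9498,0.3129)
P = B + 1.75·ex + -3.10·ey = (3.4745,-0.3078)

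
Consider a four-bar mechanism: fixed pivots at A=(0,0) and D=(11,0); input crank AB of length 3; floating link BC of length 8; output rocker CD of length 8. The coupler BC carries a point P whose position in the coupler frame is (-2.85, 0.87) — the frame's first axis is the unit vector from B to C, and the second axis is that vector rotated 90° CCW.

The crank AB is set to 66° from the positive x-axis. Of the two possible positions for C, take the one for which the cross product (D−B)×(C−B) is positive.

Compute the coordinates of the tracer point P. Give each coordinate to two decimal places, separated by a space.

A=(0,0), D=(11.00,0)
B = A + 3.00·(cos66°, sin66°) = (1.2202, 2.7406)
|BD| = 10.1565
circle(B,8.00) ∩ circle(D,8.00): a=5.0783, h=6.1815
  candidates: C₊=(7.7781,7.3225) cross=62.783; C₋=(4.4421,-4.5819) cross=-62.783
  mode + wants cross > 0 → take C=(7.7781,7.3225) (cross=62.783)
ex = (C−B)/|BC| = (0.8197,0.5727); ey = (-0.5727,0.8197)
P = B + -2.85·ex + 0.87·ey = (-1.6143,1.8215)

-1.61 1.82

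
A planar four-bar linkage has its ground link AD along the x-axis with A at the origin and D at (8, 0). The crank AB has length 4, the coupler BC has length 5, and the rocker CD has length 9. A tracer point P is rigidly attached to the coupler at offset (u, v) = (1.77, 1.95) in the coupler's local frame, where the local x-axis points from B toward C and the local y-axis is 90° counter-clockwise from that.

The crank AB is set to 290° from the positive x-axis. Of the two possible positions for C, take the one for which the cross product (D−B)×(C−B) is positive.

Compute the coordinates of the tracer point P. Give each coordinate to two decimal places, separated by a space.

-1.18 -3.11

A=(0,0), D=(8.00,0)
B = A + 4.00·(cos290°, sin290°) = (1.3681, -3.7588)
|BD| = 7.6230
circle(B,5.00) ∩ circle(D,9.00): a=0.1384, h=4.9981
  candidates: C₊=(-0.9759,0.6577) cross=38.101; C₋=(3.9530,-8.0388) cross=-38.101
  mode + wants cross > 0 → take C=(-0.9759,0.6577) (cross=38.101)
ex = (C−B)/|BC| = (-0.4688,0.8833); ey = (-0.8833,-0.4688)
P = B + 1.77·ex + 1.95·ey = (-1.1841,-3.1095)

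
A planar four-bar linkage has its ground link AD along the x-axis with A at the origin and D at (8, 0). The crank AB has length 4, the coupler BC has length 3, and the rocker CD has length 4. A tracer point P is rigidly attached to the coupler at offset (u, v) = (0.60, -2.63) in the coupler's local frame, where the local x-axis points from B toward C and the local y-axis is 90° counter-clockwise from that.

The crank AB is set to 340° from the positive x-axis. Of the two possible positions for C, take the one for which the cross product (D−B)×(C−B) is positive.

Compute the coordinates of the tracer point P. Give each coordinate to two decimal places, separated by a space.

A=(0,0), D=(8.00,0)
B = A + 4.00·(cos340°, sin340°) = (3.7588, -1.3681)
|BD| = 4.4564
circle(B,3.00) ∩ circle(D,4.00): a=1.4428, h=2.6303
  candidates: C₊=(4.3245,1.5781) cross=11.722; C₋=(5.9394,-3.4284) cross=-11.722
  mode + wants cross > 0 → take C=(4.3245,1.5781) (cross=11.722)
ex = (C−B)/|BC| = (0.1886,0.9821); ey = (-0.9821,0.1886)
P = B + 0.60·ex + -2.63·ey = (6.4547,-1.2748)

6.45 -1.27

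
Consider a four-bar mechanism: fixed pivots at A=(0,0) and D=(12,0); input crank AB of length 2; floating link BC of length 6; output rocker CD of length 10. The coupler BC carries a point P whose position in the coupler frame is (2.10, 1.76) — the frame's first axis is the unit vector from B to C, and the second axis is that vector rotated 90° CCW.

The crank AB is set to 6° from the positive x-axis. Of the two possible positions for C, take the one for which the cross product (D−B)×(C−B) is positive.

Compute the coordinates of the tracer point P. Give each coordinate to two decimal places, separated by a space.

1.00 2.76

A=(0,0), D=(12.00,0)
B = A + 2.00·(cos6°, sin6°) = (1.9890, 0.2091)
|BD| = 10.0131
circle(B,6.00) ∩ circle(D,10.00): a=1.8108, h=5.7202
  candidates: C₊=(3.9188,5.8902) cross=57.278; C₋=(3.6800,-5.5477) cross=-57.278
  mode + wants cross > 0 → take C=(3.9188,5.8902) (cross=57.278)
ex = (C−B)/|BC| = (0.3216,0.9469); ey = (-0.9469,0.3216)
P = B + 2.10·ex + 1.76·ey = (0.9980,2.7635)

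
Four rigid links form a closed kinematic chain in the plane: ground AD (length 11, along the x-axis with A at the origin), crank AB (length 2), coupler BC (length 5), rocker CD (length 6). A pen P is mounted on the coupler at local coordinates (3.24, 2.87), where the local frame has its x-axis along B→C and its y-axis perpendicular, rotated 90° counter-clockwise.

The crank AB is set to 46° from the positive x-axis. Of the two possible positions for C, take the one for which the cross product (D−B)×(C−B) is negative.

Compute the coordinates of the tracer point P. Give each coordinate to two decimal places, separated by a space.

5.71 1.60

A=(0,0), D=(11.00,0)
B = A + 2.00·(cos46°, sin46°) = (1.3893, 1.4387)
|BD| = 9.7178
circle(B,5.00) ∩ circle(D,6.00): a=4.2929, h=2.5634
  candidates: C₊=(6.0144,3.3383) cross=24.910; C₋=(5.2554,-1.7320) cross=-24.910
  mode - wants cross < 0 → take C=(5.2554,-1.7320) (cross=-24.910)
ex = (C−B)/|BC| = (0.7732,-0.6341); ey = (0.6341,0.7732)
P = B + 3.24·ex + 2.87·ey = (5.7145,1.6032)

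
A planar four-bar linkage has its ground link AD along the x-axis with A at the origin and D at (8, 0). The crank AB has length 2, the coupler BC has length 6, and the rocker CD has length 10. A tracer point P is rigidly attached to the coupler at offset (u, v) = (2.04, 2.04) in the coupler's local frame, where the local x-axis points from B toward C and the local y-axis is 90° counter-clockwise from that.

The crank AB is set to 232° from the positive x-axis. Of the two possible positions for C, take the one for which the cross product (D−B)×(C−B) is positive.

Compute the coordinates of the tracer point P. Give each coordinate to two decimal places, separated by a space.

-3.18 0.55

A=(0,0), D=(8.00,0)
B = A + 2.00·(cos232°, sin232°) = (-1.2313, -1.5760)
|BD| = 9.3649
circle(B,6.00) ∩ circle(D,10.00): a=1.2654, h=5.8650
  candidates: C₊=(-0.9710,4.4183) cross=54.925; C₋=(1.0031,-7.1445) cross=-54.925
  mode + wants cross > 0 → take C=(-0.9710,4.4183) (cross=54.925)
ex = (C−B)/|BC| = (0.0434,0.9991); ey = (-0.9991,0.0434)
P = B + 2.04·ex + 2.04·ey = (-3.1809,0.5506)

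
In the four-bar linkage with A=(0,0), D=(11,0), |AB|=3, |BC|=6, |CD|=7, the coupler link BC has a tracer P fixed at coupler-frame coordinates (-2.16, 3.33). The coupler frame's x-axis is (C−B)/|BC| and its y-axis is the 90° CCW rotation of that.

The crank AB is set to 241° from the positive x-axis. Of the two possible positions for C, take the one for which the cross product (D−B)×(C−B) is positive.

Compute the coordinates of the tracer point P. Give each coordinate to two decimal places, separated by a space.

A=(0,0), D=(11.00,0)
B = A + 3.00·(cos241°, sin241°) = (-1.4544, -2.6239)
|BD| = 12.7278
circle(B,6.00) ∩ circle(D,7.00): a=5.8532, h=1.3190
  candidates: C₊=(4.0011,-0.1265) cross=16.788; C₋=(4.5450,-2.7079) cross=-16.788
  mode + wants cross > 0 → take C=(4.0011,-0.1265) (cross=16.788)
ex = (C−B)/|BC| = (0.9093,0.4162); ey = (-0.4162,0.9093)
P = B + -2.16·ex + 3.33·ey = (-4.8045,-0.4951)

-4.80 -0.50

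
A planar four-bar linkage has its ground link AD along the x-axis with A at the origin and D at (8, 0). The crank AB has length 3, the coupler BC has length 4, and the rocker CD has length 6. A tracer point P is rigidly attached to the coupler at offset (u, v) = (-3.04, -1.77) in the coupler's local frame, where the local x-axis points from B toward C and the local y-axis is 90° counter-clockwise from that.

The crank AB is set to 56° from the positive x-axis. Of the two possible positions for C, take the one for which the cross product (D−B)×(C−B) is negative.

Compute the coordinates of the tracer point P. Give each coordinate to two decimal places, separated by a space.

A=(0,0), D=(8.00,0)
B = A + 3.00·(cos56°, sin56°) = (1.6776, 2.4871)
|BD| = 6.7940
circle(B,4.00) ∩ circle(D,6.00): a=1.9251, h=3.5063
  candidates: C₊=(4.7526,5.0453) cross=23.822; C₋=(2.1855,-1.4805) cross=-23.822
  mode - wants cross < 0 → take C=(2.1855,-1.4805) (cross=-23.822)
ex = (C−B)/|BC| = (0.1270,-0.9919); ey = (0.9919,0.1270)
P = B + -3.04·ex + -1.77·ey = (-0.4641,5.2777)

-0.46 5.28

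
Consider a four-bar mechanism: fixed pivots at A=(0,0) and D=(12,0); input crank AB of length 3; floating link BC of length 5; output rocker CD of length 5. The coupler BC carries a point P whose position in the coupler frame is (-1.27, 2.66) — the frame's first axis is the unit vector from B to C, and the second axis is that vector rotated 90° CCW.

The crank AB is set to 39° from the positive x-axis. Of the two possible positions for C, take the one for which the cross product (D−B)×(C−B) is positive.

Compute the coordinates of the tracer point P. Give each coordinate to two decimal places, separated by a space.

A=(0,0), D=(12.00,0)
B = A + 3.00·(cos39°, sin39°) = (2.3314, 1.8880)
|BD| = 9.8512
circle(B,5.00) ∩ circle(D,5.00): a=4.9256, h=0.8594
  candidates: C₊=(7.3304,1.7875) cross=8.466; C₋=(7.0010,0.1005) cross=-8.466
  mode + wants cross > 0 → take C=(7.3304,1.7875) (cross=8.466)
ex = (C−B)/|BC| = (0.9998,-0.0201); ey = (0.0201,0.9998)
P = B + -1.27·ex + 2.66·ey = (1.1151,4.5729)

1.12 4.57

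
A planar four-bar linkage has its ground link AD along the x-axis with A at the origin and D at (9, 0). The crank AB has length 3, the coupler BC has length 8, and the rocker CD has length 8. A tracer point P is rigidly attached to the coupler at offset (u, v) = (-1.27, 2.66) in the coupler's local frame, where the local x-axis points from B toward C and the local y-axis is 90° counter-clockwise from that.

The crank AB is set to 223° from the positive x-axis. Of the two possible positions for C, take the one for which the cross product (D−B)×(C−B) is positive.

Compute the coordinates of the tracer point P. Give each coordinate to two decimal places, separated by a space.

A=(0,0), D=(9.00,0)
B = A + 3.00·(cos223°, sin223°) = (-2.1941, -2.0460)
|BD| = 11.3795
circle(B,8.00) ∩ circle(D,8.00): a=5.6898, h=5.6238
  candidates: C₊=(2.3918,4.5091) cross=63.996; C₋=(4.4141,-6.5551) cross=-63.996
  mode + wants cross > 0 → take C=(2.3918,4.5091) (cross=63.996)
ex = (C−B)/|BC| = (0.5732,0.8194); ey = (-0.8194,0.5732)
P = B + -1.27·ex + 2.66·ey = (-5.1016,-1.5618)

-5.10 -1.56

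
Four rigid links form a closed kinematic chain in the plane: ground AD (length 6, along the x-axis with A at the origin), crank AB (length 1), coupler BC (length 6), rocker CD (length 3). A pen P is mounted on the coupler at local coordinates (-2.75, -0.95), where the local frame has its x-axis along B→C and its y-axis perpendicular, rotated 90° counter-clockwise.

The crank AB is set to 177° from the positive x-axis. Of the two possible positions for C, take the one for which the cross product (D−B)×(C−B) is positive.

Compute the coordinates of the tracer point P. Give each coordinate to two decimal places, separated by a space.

-3.10 -1.96

A=(0,0), D=(6.00,0)
B = A + 1.00·(cos177°, sin177°) = (-0.9986, 0.0523)
|BD| = 6.9988
circle(B,6.00) ∩ circle(D,3.00): a=5.4283, h=2.5561
  candidates: C₊=(4.4486,2.5677) cross=17.889; C₋=(4.4104,-2.5443) cross=-17.889
  mode + wants cross > 0 → take C=(4.4486,2.5677) (cross=17.889)
ex = (C−B)/|BC| = (0.9079,0.4192); ey = (-0.4192,0.9079)
P = B + -2.75·ex + -0.95·ey = (-3.0970,-1.9630)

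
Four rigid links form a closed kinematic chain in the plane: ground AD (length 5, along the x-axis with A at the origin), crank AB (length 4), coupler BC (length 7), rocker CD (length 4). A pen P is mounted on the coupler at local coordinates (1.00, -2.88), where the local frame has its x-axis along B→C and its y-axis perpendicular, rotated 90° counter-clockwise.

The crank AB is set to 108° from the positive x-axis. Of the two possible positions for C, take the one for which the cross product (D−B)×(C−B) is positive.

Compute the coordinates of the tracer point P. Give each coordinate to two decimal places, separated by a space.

-0.19 0.94

A=(0,0), D=(5.00,0)
B = A + 4.00·(cos108°, sin108°) = (-1.2361, 3.8042)
|BD| = 7.3048
circle(B,7.00) ∩ circle(D,4.00): a=5.9112, h=3.7494
  candidates: C₊=(5.7629,3.9266) cross=27.389; C₋=(1.8577,-2.4750) cross=-27.389
  mode + wants cross > 0 → take C=(5.7629,3.9266) (cross=27.389)
ex = (C−B)/|BC| = (0.9998,0.0175); ey = (-0.0175,0.9998)
P = B + 1.00·ex + -2.88·ey = (-0.1859,0.9421)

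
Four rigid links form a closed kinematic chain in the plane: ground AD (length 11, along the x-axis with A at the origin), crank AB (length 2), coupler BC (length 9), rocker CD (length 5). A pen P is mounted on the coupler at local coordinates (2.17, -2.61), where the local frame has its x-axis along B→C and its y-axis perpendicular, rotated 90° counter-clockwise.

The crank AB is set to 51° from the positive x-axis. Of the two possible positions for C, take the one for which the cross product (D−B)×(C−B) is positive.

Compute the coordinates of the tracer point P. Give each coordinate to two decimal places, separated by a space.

4.23 -0.09

A=(0,0), D=(11.00,0)
B = A + 2.00·(cos51°, sin51°) = (1.2586, 1.5543)
|BD| = 9.8646
circle(B,9.00) ∩ circle(D,5.00): a=7.7707, h=4.5405
  candidates: C₊=(9.6477,4.8137) cross=44.790; C₋=(8.2169,-4.1538) cross=-44.790
  mode + wants cross > 0 → take C=(9.6477,4.8137) (cross=44.790)
ex = (C−B)/|BC| = (0.9321,0.3622); ey = (-0.3622,0.9321)
P = B + 2.17·ex + -2.61·ey = (4.2266,-0.0927)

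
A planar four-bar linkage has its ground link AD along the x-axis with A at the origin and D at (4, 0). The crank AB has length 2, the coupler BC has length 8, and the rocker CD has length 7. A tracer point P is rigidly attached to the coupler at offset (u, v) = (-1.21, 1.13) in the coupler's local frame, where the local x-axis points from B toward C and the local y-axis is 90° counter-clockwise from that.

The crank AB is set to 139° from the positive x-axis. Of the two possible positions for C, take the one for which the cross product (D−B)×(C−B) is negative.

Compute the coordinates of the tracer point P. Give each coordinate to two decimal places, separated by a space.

-0.81 2.81

A=(0,0), D=(4.00,0)
B = A + 2.00·(cos139°, sin139°) = (-1.5094, 1.3121)
|BD| = 5.6635
circle(B,8.00) ∩ circle(D,7.00): a=4.1560, h=6.8358
  candidates: C₊=(4.1172,6.9990) cross=38.714; C₋=(0.9498,-6.3005) cross=-38.714
  mode - wants cross < 0 → take C=(0.9498,-6.3005) (cross=-38.714)
ex = (C−B)/|BC| = (0.3074,-0.9516); ey = (0.9516,0.3074)
P = B + -1.21·ex + 1.13·ey = (-0.8061,2.8109)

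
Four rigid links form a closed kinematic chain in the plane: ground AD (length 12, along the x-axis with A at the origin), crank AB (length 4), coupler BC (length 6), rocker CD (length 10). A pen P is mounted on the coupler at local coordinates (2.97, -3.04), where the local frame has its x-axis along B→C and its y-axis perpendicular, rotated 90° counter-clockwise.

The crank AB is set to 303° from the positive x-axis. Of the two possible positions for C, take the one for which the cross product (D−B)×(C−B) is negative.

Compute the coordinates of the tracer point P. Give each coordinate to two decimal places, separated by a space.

1.72 -7.58

A=(0,0), D=(12.00,0)
B = A + 4.00·(cos303°, sin303°) = (2.1786, -3.3547)
|BD| = 10.3786
circle(B,6.00) ∩ circle(D,10.00): a=2.1060, h=5.6183
  candidates: C₊=(2.3555,2.6427) cross=58.309; C₋=(5.9875,-7.9906) cross=-58.309
  mode - wants cross < 0 → take C=(5.9875,-7.9906) (cross=-58.309)
ex = (C−B)/|BC| = (0.6348,-0.7727); ey = (0.7727,0.6348)
P = B + 2.97·ex + -3.04·ey = (1.7151,-7.5793)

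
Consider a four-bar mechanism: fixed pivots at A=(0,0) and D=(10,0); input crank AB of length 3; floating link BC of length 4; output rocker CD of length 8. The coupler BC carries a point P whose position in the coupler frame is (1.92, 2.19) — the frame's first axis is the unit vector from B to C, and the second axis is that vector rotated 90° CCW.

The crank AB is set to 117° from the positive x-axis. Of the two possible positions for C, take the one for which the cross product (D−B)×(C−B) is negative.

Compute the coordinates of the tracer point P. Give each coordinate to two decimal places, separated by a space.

A=(0,0), D=(10.00,0)
B = A + 3.00·(cos117°, sin117°) = (-1.3620, 2.6730)
|BD| = 11.6722
circle(B,4.00) ∩ circle(D,8.00): a=3.7799, h=1.3085
  candidates: C₊=(2.6172,3.0812) cross=15.274; C₋=(2.0178,0.5336) cross=-15.274
  mode - wants cross < 0 → take C=(2.0178,0.5336) (cross=-15.274)
ex = (C−B)/|BC| = (0.8449,-0.5348); ey = (0.5348,0.8449)
P = B + 1.92·ex + 2.19·ey = (1.4316,3.4965)

1.43 3.50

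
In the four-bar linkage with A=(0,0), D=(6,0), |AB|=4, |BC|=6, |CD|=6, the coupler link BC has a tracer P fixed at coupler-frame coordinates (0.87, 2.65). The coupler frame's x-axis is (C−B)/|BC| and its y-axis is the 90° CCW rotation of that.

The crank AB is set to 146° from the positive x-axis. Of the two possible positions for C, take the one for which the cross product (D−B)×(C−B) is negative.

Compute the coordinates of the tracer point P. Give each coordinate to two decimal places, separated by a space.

A=(0,0), D=(6.00,0)
B = A + 4.00·(cos146°, sin146°) = (-3.3162, 2.2368)
|BD| = 9.5809
circle(B,6.00) ∩ circle(D,6.00): a=4.7905, h=3.6127
  candidates: C₊=(2.1853,4.6312) cross=34.613; C₋=(0.4985,-2.3945) cross=-34.613
  mode - wants cross < 0 → take C=(0.4985,-2.3945) (cross=-34.613)
ex = (C−B)/|BC| = (0.6358,-0.7719); ey = (0.7719,0.6358)
P = B + 0.87·ex + 2.65·ey = (-0.7176,3.2500)

-0.72 3.25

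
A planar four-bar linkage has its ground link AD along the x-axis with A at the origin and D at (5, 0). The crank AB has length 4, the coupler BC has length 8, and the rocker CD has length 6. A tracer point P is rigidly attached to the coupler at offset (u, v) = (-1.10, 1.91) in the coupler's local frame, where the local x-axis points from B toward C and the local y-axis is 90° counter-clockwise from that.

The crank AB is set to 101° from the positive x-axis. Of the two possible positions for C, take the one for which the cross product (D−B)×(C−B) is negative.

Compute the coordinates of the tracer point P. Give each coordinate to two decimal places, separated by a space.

0.95 5.32

A=(0,0), D=(5.00,0)
B = A + 4.00·(cos101°, sin101°) = (-0.7632, 3.9265)
|BD| = 6.9737
circle(B,8.00) ∩ circle(D,6.00): a=5.4944, h=5.8148
  candidates: C₊=(7.0515,5.6384) cross=40.550; C₋=(0.5035,-3.9726) cross=-40.550
  mode - wants cross < 0 → take C=(0.5035,-3.9726) (cross=-40.550)
ex = (C−B)/|BC| = (0.1583,-0.9874); ey = (0.9874,0.1583)
P = B + -1.10·ex + 1.91·ey = (0.9485,5.3151)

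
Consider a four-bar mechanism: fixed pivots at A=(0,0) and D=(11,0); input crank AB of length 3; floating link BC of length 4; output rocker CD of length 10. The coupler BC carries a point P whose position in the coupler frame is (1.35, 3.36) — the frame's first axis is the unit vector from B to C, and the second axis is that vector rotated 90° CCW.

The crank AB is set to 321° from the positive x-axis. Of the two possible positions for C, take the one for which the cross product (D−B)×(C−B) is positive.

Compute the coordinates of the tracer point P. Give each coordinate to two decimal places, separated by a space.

-1.27 -1.55

A=(0,0), D=(11.00,0)
B = A + 3.00·(cos321°, sin321°) = (2.3314, -1.8880)
|BD| = 8.8718
circle(B,4.00) ∩ circle(D,10.00): a=-0.2982, h=3.9889
  candidates: C₊=(1.1912,1.9461) cross=35.388; C₋=(2.8889,-5.8489) cross=-35.388
  mode + wants cross > 0 → take C=(1.1912,1.9461) (cross=35.388)
ex = (C−B)/|BC| = (-0.2851,0.9585); ey = (-0.9585,-0.2851)
P = B + 1.35·ex + 3.36·ey = (-1.2740,-1.5518)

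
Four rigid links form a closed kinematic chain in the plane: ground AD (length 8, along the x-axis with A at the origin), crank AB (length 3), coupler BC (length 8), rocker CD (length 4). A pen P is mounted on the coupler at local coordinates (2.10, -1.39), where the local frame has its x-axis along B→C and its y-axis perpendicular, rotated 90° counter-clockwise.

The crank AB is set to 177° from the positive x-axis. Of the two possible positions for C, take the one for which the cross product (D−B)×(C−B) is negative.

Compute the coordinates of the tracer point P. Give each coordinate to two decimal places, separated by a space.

-1.40 -1.79

A=(0,0), D=(8.00,0)
B = A + 3.00·(cos177°, sin177°) = (-2.9959, 0.1570)
|BD| = 10.9970
circle(B,8.00) ∩ circle(D,4.00): a=7.6809, h=2.2369
  candidates: C₊=(4.7162,2.2840) cross=24.599; C₋=(4.6523,-2.1893) cross=-24.599
  mode - wants cross < 0 → take C=(4.6523,-2.1893) (cross=-24.599)
ex = (C−B)/|BC| = (0.9560,-0.2933); ey = (0.2933,0.9560)
P = B + 2.10·ex + -1.39·ey = (-1.3959,-1.7878)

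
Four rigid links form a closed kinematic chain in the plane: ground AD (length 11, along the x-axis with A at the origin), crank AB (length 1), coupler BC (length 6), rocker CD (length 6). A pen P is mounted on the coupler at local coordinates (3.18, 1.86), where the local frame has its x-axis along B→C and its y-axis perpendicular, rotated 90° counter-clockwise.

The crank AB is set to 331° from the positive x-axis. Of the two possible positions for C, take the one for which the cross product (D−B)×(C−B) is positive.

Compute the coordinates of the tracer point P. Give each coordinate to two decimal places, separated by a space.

2.41 2.87

A=(0,0), D=(11.00,0)
B = A + 1.00·(cos331°, sin331°) = (0.8746, -0.4848)
|BD| = 10.1370
circle(B,6.00) ∩ circle(D,6.00): a=5.0685, h=3.2110
  candidates: C₊=(5.7837,2.9649) cross=32.550; C₋=(6.0909,-3.4497) cross=-32.550
  mode + wants cross > 0 → take C=(5.7837,2.9649) (cross=32.550)
ex = (C−B)/|BC| = (0.8182,0.5750); ey = (-0.5750,0.8182)
P = B + 3.18·ex + 1.86·ey = (2.4070,2.8654)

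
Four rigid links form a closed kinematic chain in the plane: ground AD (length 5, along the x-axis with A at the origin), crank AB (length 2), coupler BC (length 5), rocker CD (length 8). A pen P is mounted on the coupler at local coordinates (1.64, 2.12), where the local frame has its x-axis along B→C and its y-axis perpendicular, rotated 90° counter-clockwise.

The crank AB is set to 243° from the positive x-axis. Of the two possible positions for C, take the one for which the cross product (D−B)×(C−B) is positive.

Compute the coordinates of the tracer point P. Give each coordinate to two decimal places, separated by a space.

A=(0,0), D=(5.00,0)
B = A + 2.00·(cos243°, sin243°) = (-0.9080, -1.7820)
|BD| = 6.1709
circle(B,5.00) ∩ circle(D,8.00): a=-0.0746, h=4.9994
  candidates: C₊=(-2.4231,2.9829) cross=30.851; C₋=(0.4644,-6.5900) cross=-30.851
  mode + wants cross > 0 → take C=(-2.4231,2.9829) (cross=30.851)
ex = (C−B)/|BC| = (-0.3030,0.9530); ey = (-0.9530,-0.3030)
P = B + 1.64·ex + 2.12·ey = (-3.4253,-0.8615)

-3.43 -0.86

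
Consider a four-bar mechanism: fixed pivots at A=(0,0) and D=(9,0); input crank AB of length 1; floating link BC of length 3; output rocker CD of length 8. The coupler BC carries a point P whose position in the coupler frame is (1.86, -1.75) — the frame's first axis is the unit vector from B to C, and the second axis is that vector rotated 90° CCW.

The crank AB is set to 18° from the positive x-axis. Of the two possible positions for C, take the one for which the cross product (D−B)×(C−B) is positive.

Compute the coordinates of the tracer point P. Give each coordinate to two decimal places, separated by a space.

3.10 1.69

A=(0,0), D=(9.00,0)
B = A + 1.00·(cos18°, sin18°) = (0.9511, 0.3090)
|BD| = 8.0549
circle(B,3.00) ∩ circle(D,8.00): a=0.6134, h=2.9366
  candidates: C₊=(1.6766,3.2200) cross=23.654; C₋=(1.4513,-2.6490) cross=-23.654
  mode + wants cross > 0 → take C=(1.6766,3.2200) (cross=23.654)
ex = (C−B)/|BC| = (0.2419,0.9703); ey = (-0.9703,0.2419)
P = B + 1.86·ex + -1.75·ey = (3.0990,1.6906)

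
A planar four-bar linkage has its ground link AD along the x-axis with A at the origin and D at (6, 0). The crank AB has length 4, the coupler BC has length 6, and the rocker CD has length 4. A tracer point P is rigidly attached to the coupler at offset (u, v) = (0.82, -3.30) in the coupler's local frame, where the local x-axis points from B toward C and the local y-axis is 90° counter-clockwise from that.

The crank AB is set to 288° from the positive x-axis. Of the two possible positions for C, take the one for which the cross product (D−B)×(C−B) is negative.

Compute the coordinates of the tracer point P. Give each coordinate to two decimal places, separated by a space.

2.06 -7.10

A=(0,0), D=(6.00,0)
B = A + 4.00·(cos288°, sin288°) = (1.2361, -3.8042)
|BD| = 6.0965
circle(B,6.00) ∩ circle(D,4.00): a=4.6885, h=3.7440
  candidates: C₊=(2.5635,2.0471) cross=22.825; C₋=(7.2361,-3.8042) cross=-22.825
  mode - wants cross < 0 → take C=(7.2361,-3.8042) (cross=-22.825)
ex = (C−B)/|BC| = (1.0000,0.0000); ey = (-0.0000,1.0000)
P = B + 0.82·ex + -3.30·ey = (2.0561,-7.1042)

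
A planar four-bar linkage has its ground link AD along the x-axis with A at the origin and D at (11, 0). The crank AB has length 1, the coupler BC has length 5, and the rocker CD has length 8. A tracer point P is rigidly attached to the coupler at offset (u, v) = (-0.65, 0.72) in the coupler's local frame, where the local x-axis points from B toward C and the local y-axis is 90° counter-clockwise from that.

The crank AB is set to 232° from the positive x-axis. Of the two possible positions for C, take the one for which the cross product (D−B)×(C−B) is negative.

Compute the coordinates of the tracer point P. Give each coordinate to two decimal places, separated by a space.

A=(0,0), D=(11.00,0)
B = A + 1.00·(cos232°, sin232°) = (-0.6157, -0.7880)
|BD| = 11.6424
circle(B,5.00) ∩ circle(D,8.00): a=4.1463, h=2.7944
  candidates: C₊=(3.3320,2.2806) cross=32.533; C₋=(3.7102,-3.2953) cross=-32.533
  mode - wants cross < 0 → take C=(3.7102,-3.2953) (cross=-32.533)
ex = (C−B)/|BC| = (0.8652,-0.5015); ey = (0.5015,0.8652)
P = B + -0.65·ex + 0.72·ey = (-0.8170,0.1609)

-0.82 0.16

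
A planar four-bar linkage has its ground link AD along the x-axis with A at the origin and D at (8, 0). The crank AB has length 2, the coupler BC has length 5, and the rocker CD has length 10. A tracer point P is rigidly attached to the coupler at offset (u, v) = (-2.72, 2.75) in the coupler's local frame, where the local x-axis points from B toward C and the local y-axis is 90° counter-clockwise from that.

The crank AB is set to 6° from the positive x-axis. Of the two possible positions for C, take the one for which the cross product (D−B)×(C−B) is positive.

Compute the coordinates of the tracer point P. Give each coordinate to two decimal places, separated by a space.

1.51 -3.63

A=(0,0), D=(8.00,0)
B = A + 2.00·(cos6°, sin6°) = (1.9890, 0.2091)
|BD| = 6.0146
circle(B,5.00) ∩ circle(D,10.00): a=-3.2275, h=3.8188
  candidates: C₊=(-1.1038,4.1377) cross=22.968; C₋=(-1.3693,-3.4952) cross=-22.968
  mode + wants cross > 0 → take C=(-1.1038,4.1377) (cross=22.968)
ex = (C−B)/|BC| = (-0.6186,0.7857); ey = (-0.7857,-0.6186)
P = B + -2.72·ex + 2.75·ey = (1.5108,-3.6292)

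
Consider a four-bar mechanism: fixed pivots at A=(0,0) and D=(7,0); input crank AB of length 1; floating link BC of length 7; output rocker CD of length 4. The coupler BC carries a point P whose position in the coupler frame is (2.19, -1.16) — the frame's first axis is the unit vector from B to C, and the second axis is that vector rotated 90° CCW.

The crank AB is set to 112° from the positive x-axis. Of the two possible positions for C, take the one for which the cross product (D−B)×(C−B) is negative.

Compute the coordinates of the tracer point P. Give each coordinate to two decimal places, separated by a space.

A=(0,0), D=(7.00,0)
B = A + 1.00·(cos112°, sin112°) = (-0.3746, 0.9272)
|BD| = 7.4327
circle(B,7.00) ∩ circle(D,4.00): a=5.9363, h=3.7096
  candidates: C₊=(5.9780,3.8672) cross=27.572; C₋=(5.0525,-3.4939) cross=-27.572
  mode - wants cross < 0 → take C=(5.0525,-3.4939) (cross=-27.572)
ex = (C−B)/|BC| = (0.7753,-0.6316); ey = (0.6316,0.7753)
P = B + 2.19·ex + -1.16·ey = (0.5907,-1.3553)

0.59 -1.36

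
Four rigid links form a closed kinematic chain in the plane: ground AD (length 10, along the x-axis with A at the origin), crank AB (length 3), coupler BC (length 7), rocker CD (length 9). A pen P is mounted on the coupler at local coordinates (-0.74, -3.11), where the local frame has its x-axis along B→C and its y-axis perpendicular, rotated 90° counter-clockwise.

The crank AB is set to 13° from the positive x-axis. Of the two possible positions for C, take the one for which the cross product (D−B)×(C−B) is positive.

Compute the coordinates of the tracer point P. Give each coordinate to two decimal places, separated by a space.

A=(0,0), D=(10.00,0)
B = A + 3.00·(cos13°, sin13°) = (2.9231, 0.6749)
|BD| = 7.1090
circle(B,7.00) ∩ circle(D,9.00): a=1.3038, h=6.8775
  candidates: C₊=(4.8739,7.3975) cross=48.892; C₋=(3.5682,-6.2954) cross=-48.892
  mode + wants cross > 0 → take C=(4.8739,7.3975) (cross=48.892)
ex = (C−B)/|BC| = (0.2787,0.9604); ey = (-0.9604,0.2787)
P = B + -0.74·ex + -3.11·ey = (5.7037,-0.9025)

5.70 -0.90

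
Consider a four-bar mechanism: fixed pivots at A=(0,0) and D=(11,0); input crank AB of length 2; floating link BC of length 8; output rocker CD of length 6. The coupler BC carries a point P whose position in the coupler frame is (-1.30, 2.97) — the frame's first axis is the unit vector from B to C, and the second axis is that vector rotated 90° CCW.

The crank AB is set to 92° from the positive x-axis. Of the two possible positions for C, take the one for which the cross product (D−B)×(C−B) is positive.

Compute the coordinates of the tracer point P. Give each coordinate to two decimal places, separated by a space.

-2.33 4.32

A=(0,0), D=(11.00,0)
B = A + 2.00·(cos92°, sin92°) = (-0.0698, 1.9988)
|BD| = 11.2488
circle(B,8.00) ∩ circle(D,6.00): a=6.8690, h=4.1009
  candidates: C₊=(7.4185,4.8139) cross=46.130; C₋=(5.9612,-3.2574) cross=-46.130
  mode + wants cross > 0 → take C=(7.4185,4.8139) (cross=46.130)
ex = (C−B)/|BC| = (0.9360,0.3519); ey = (-0.3519,0.9360)
P = B + -1.30·ex + 2.97·ey = (-2.3318,4.3214)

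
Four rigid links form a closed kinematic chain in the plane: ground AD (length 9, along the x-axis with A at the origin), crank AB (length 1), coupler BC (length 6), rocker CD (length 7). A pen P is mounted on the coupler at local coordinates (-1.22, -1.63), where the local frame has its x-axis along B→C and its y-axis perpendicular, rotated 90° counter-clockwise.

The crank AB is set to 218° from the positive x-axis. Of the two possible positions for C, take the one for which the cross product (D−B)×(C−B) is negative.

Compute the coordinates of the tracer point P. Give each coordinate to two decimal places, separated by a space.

A=(0,0), D=(9.00,0)
B = A + 1.00·(cos218°, sin218°) = (-0.7880, -0.6157)
|BD| = 9.8074
circle(B,6.00) ∩ circle(D,7.00): a=4.2409, h=4.2444
  candidates: C₊=(3.1781,3.8866) cross=41.626; C₋=(3.7110,-4.5854) cross=-41.626
  mode - wants cross < 0 → take C=(3.7110,-4.5854) (cross=-41.626)
ex = (C−B)/|BC| = (0.7498,-0.6616); ey = (0.6616,0.7498)
P = B + -1.22·ex + -1.63·ey = (-2.7813,-1.0307)

-2.78 -1.03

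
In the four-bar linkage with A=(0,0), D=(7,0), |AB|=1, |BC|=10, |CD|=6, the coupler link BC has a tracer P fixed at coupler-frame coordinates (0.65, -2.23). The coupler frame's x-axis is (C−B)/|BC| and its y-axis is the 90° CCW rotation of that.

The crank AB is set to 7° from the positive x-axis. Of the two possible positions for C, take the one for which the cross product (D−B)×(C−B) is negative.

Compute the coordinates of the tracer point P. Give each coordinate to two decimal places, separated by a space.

A=(0,0), D=(7.00,0)
B = A + 1.00·(cos7°, sin7°) = (0.9925, 0.1219)
|BD| = 6.0087
circle(B,10.00) ∩ circle(D,6.00): a=8.3300, h=5.5328
  candidates: C₊=(9.4330,5.4846) cross=33.245; C₋=(9.2086,-5.5787) cross=-33.245
  mode - wants cross < 0 → take C=(9.2086,-5.5787) (cross=-33.245)
ex = (C−B)/|BC| = (0.8216,-0.5701); ey = (0.5701,0.8216)
P = B + 0.65·ex + -2.23·ey = (0.2554,-2.0808)

0.26 -2.08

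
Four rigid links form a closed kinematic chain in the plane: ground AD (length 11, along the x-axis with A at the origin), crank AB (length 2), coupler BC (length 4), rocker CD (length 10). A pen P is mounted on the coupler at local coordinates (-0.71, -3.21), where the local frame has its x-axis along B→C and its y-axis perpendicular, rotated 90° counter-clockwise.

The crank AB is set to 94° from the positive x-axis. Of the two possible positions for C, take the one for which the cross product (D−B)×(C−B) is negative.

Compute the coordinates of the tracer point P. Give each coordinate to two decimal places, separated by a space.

-3.41 1.62

A=(0,0), D=(11.00,0)
B = A + 2.00·(cos94°, sin94°) = (-0.1395, 1.9951)
|BD| = 11.3168
circle(B,4.00) ∩ circle(D,10.00): a=1.9471, h=3.4941
  candidates: C₊=(2.3931,5.0913) cross=39.542; C₋=(1.1611,-1.7875) cross=-39.542
  mode - wants cross < 0 → take C=(1.1611,-1.7875) (cross=-39.542)
ex = (C−B)/|BC| = (0.3251,-0.9457); ey = (0.9457,0.3251)
P = B + -0.71·ex + -3.21·ey = (-3.4059,1.6228)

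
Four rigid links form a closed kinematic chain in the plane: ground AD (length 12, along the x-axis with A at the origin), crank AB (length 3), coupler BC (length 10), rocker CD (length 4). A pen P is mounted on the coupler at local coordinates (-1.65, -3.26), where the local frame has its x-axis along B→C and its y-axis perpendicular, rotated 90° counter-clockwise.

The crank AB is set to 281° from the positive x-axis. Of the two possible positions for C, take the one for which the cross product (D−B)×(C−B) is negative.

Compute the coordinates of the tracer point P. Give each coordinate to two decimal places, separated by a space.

-1.33 -6.07

A=(0,0), D=(12.00,0)
B = A + 3.00·(cos281°, sin281°) = (0.5724, -2.9449)
|BD| = 11.8009
circle(B,10.00) ∩ circle(D,4.00): a=9.4595, h=3.2431
  candidates: C₊=(8.9234,2.5562) cross=38.272; C₋=(10.5420,-3.7248) cross=-38.272
  mode - wants cross < 0 → take C=(10.5420,-3.7248) (cross=-38.272)
ex = (C−B)/|BC| = (0.9970,-0.0780); ey = (0.0780,0.9970)
P = B + -1.65·ex + -3.26·ey = (-1.3268,-6.0663)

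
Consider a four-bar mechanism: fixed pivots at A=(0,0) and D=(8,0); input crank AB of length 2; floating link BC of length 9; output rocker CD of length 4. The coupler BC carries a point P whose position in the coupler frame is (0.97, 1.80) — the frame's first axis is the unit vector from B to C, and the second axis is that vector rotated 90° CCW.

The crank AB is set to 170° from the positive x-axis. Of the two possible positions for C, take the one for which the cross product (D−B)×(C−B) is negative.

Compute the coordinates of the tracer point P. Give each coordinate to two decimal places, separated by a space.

-0.32 1.55

A=(0,0), D=(8.00,0)
B = A + 2.00·(cos170°, sin170°) = (-1.9696, 0.3473)
|BD| = 9.9757
circle(B,9.00) ∩ circle(D,4.00): a=8.2458, h=3.6066
  candidates: C₊=(6.3967,3.6646) cross=35.978; C₋=(6.1456,-3.5442) cross=-35.978
  mode - wants cross < 0 → take C=(6.1456,-3.5442) (cross=-35.978)
ex = (C−B)/|BC| = (0.9017,-0.4324); ey = (0.4324,0.9017)
P = B + 0.97·ex + 1.80·ey = (-0.3167,1.5509)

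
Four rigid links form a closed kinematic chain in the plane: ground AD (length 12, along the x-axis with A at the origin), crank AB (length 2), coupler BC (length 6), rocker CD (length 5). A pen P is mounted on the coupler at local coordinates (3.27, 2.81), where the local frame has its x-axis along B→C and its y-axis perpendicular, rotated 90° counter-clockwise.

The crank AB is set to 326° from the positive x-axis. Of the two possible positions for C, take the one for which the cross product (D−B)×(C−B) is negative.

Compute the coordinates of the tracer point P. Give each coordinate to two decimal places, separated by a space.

5.41 1.01

A=(0,0), D=(12.00,0)
B = A + 2.00·(cos326°, sin326°) = (1.6581, -1.1184)
|BD| = 10.4022
circle(B,6.00) ∩ circle(D,5.00): a=5.7298, h=1.7801
  candidates: C₊=(7.1633,1.2675) cross=18.517; C₋=(7.5461,-2.2722) cross=-18.517
  mode - wants cross < 0 → take C=(7.5461,-2.2722) (cross=-18.517)
ex = (C−B)/|BC| = (0.9813,-0.1923); ey = (0.1923,0.9813)
P = B + 3.27·ex + 2.81·ey = (5.4074,1.0104)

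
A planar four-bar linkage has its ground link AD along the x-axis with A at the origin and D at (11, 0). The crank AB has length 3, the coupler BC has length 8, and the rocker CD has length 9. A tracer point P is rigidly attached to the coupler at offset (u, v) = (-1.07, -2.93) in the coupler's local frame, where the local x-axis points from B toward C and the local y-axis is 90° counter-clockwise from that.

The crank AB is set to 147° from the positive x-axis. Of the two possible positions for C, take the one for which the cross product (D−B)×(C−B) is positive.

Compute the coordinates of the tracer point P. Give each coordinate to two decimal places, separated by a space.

-1.84 -1.41

A=(0,0), D=(11.00,0)
B = A + 3.00·(cos147°, sin147°) = (-2.5160, 1.6339)
|BD| = 13.6144
circle(B,8.00) ∩ circle(D,9.00): a=6.1829, h=5.0766
  candidates: C₊=(4.2314,5.9318) cross=69.115; C₋=(3.0129,-4.1480) cross=-69.115
  mode + wants cross > 0 → take C=(4.2314,5.9318) (cross=69.115)
ex = (C−B)/|BC| = (0.8434,0.5372); ey = (-0.5372,0.8434)
P = B + -1.07·ex + -2.93·ey = (-1.8444,-1.4122)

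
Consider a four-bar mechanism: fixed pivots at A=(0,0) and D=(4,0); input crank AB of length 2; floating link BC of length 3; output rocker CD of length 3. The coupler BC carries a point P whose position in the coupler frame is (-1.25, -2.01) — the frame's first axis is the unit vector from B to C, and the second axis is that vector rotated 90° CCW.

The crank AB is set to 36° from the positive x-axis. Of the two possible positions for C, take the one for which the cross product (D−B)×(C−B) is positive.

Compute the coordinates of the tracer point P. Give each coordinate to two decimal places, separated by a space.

1.85 -1.18

A=(0,0), D=(4.00,0)
B = A + 2.00·(cos36°, sin36°) = (1.6180, 1.1756)
|BD| = 2.6563
circle(B,3.00) ∩ circle(D,3.00): a=1.3281, h=2.6900
  candidates: C₊=(3.9995,3.0000) cross=7.145; C₋=(1.6185,-1.8244) cross=-7.145
  mode + wants cross > 0 → take C=(3.9995,3.0000) (cross=7.145)
ex = (C−B)/|BC| = (0.7938,0.6081); ey = (-0.6081,0.7938)
P = B + -1.25·ex + -2.01·ey = (1.8481,-1.1802)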